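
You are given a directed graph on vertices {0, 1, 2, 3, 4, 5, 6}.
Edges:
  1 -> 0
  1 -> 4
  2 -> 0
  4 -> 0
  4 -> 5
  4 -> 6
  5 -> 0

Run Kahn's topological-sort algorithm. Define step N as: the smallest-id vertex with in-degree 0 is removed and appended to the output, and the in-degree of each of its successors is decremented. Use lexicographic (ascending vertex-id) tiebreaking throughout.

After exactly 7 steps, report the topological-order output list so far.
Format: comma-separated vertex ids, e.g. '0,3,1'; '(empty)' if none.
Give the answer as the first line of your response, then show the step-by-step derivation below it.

1,2,3,4,5,0,6

step 1: output 1; order=[1]; indeg=(3,0,0,0,0,1,1)
step 2: output 2; order=[1,2]; indeg=(2,0,0,0,0,1,1)
step 3: output 3; order=[1,2,3]; indeg=(2,0,0,0,0,1,1)
step 4: output 4; order=[1,2,3,4]; indeg=(1,0,0,0,0,0,0)
step 5: output 5; order=[1,2,3,4,5]; indeg=(0,0,0,0,0,0,0)
step 6: output 0; order=[1,2,3,4,5,0]; indeg=(0,0,0,0,0,0,0)
step 7: output 6; order=[1,2,3,4,5,0,6]; indeg=(0,0,0,0,0,0,0)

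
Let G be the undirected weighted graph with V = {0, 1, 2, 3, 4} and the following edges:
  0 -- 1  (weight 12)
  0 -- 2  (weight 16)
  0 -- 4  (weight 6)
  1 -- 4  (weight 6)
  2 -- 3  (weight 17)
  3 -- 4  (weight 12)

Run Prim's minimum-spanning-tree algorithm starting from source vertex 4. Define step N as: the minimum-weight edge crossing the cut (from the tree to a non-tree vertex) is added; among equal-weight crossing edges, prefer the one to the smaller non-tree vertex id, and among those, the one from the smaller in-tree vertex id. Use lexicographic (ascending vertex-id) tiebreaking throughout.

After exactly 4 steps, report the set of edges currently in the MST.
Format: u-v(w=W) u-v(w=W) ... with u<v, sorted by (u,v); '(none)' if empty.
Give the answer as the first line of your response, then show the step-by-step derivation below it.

0-2(w=16) 0-4(w=6) 1-4(w=6) 3-4(w=12)

step 1: add edge 0-4 (w=6); MST = {0-4(w=6)}
step 2: add edge 1-4 (w=6); MST = {0-4(w=6) 1-4(w=6)}
step 3: add edge 3-4 (w=12); MST = {0-4(w=6) 1-4(w=6) 3-4(w=12)}
step 4: add edge 0-2 (w=16); MST = {0-2(w=16) 0-4(w=6) 1-4(w=6) 3-4(w=12)}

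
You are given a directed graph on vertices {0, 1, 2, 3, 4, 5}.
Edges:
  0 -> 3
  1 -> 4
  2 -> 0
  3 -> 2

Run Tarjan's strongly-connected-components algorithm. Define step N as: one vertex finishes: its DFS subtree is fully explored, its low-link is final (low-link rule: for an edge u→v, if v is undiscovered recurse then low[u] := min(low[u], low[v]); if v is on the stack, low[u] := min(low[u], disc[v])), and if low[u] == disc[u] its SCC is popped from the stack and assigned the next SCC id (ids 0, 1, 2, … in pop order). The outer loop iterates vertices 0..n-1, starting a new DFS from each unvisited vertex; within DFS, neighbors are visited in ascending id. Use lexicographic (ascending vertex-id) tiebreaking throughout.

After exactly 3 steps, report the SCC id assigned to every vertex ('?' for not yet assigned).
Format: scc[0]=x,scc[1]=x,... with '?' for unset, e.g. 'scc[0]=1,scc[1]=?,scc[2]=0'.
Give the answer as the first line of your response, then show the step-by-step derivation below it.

scc[0]=0,scc[1]=?,scc[2]=0,scc[3]=0,scc[4]=?,scc[5]=?

step 1: low=(low[0]=0,low[1]=?,low[2]=0,low[3]=1,low[4]=?,low[5]=?); scc=(scc[0]=?,scc[1]=?,scc[2]=?,scc[3]=?,scc[4]=?,scc[5]=?)
step 2: low=(low[0]=0,low[1]=?,low[2]=0,low[3]=0,low[4]=?,low[5]=?); scc=(scc[0]=?,scc[1]=?,scc[2]=?,scc[3]=?,scc[4]=?,scc[5]=?)
step 3: low=(low[0]=0,low[1]=?,low[2]=0,low[3]=0,low[4]=?,low[5]=?); scc=(scc[0]=0,scc[1]=?,scc[2]=0,scc[3]=0,scc[4]=?,scc[5]=?)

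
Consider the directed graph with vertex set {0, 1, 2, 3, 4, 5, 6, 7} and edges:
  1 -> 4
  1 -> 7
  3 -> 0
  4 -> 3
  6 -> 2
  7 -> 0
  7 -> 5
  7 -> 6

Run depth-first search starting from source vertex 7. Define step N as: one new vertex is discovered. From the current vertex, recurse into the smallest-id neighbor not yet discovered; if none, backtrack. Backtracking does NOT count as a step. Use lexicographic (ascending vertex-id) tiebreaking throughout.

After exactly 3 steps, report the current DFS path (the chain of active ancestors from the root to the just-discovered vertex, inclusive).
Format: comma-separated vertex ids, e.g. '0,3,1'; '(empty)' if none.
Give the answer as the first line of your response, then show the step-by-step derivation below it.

7,5

step 1: discover 7; path=7; order=7
step 2: discover 0; path=7>0; order=7,0
step 3: discover 5; path=7>5; order=7,0,5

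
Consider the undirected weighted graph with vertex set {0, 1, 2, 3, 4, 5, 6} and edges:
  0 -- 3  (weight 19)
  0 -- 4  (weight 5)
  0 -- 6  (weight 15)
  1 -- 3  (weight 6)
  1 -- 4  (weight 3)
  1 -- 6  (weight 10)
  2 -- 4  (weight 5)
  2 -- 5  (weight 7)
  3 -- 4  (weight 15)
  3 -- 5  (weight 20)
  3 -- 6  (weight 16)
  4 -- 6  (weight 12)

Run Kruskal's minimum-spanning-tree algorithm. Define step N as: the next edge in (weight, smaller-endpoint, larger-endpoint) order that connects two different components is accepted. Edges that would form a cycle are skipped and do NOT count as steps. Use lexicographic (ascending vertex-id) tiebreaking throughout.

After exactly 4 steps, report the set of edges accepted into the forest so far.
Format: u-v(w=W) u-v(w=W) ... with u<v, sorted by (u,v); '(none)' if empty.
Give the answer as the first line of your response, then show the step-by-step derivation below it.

0-4(w=5) 1-3(w=6) 1-4(w=3) 2-4(w=5)

step 1: add edge 1-4 (w=3); MST = {1-4(w=3)}
step 2: add edge 0-4 (w=5); MST = {0-4(w=5) 1-4(w=3)}
step 3: add edge 2-4 (w=5); MST = {0-4(w=5) 1-4(w=3) 2-4(w=5)}
step 4: add edge 1-3 (w=6); MST = {0-4(w=5) 1-3(w=6) 1-4(w=3) 2-4(w=5)}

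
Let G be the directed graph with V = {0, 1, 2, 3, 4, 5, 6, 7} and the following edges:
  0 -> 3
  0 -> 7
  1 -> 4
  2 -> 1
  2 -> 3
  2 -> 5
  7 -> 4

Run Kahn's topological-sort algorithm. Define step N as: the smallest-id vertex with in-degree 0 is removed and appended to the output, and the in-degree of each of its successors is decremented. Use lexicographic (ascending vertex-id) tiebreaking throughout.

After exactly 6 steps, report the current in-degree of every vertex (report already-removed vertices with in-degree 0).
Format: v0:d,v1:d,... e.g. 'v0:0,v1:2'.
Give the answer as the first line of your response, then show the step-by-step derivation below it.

v0:0,v1:0,v2:0,v3:0,v4:1,v5:0,v6:0,v7:0

step 1: output 0; order=[0]; indeg=(0,1,0,1,2,1,0,0)
step 2: output 2; order=[0,2]; indeg=(0,0,0,0,2,0,0,0)
step 3: output 1; order=[0,2,1]; indeg=(0,0,0,0,1,0,0,0)
step 4: output 3; order=[0,2,1,3]; indeg=(0,0,0,0,1,0,0,0)
step 5: output 5; order=[0,2,1,3,5]; indeg=(0,0,0,0,1,0,0,0)
step 6: output 6; order=[0,2,1,3,5,6]; indeg=(0,0,0,0,1,0,0,0)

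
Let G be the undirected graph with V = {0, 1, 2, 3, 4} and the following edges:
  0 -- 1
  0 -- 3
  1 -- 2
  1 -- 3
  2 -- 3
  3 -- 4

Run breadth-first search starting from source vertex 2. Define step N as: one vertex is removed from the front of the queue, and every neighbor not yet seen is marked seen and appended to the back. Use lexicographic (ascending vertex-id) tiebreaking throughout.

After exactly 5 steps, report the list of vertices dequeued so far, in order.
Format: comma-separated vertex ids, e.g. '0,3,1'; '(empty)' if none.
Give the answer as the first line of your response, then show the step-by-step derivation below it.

2,1,3,0,4

step 1: dequeue 2; queue=[1,3]; order=2
step 2: dequeue 1; queue=[3,0]; order=2,1
step 3: dequeue 3; queue=[0,4]; order=2,1,3
step 4: dequeue 0; queue=[4]; order=2,1,3,0
step 5: dequeue 4; queue=[(empty)]; order=2,1,3,0,4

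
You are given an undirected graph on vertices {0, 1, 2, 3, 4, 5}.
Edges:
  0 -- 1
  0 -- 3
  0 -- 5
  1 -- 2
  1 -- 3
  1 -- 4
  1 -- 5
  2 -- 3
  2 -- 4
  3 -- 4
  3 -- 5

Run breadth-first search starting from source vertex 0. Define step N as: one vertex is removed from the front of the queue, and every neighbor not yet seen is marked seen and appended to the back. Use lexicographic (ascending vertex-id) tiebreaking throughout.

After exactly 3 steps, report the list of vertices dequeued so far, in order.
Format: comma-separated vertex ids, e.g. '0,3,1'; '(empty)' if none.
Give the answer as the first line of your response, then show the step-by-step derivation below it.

0,1,3

step 1: dequeue 0; queue=[1,3,5]; order=0
step 2: dequeue 1; queue=[3,5,2,4]; order=0,1
step 3: dequeue 3; queue=[5,2,4]; order=0,1,3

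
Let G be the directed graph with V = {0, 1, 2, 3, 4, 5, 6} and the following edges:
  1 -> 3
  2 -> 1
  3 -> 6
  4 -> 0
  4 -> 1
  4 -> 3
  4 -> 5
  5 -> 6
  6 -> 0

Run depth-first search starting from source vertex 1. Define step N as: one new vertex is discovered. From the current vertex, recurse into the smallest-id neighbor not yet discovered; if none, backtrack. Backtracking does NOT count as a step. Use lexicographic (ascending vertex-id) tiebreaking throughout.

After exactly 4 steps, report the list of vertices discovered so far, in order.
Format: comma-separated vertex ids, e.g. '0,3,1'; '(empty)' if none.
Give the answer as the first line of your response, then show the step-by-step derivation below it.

1,3,6,0

step 1: discover 1; path=1; order=1
step 2: discover 3; path=1>3; order=1,3
step 3: discover 6; path=1>3>6; order=1,3,6
step 4: discover 0; path=1>3>6>0; order=1,3,6,0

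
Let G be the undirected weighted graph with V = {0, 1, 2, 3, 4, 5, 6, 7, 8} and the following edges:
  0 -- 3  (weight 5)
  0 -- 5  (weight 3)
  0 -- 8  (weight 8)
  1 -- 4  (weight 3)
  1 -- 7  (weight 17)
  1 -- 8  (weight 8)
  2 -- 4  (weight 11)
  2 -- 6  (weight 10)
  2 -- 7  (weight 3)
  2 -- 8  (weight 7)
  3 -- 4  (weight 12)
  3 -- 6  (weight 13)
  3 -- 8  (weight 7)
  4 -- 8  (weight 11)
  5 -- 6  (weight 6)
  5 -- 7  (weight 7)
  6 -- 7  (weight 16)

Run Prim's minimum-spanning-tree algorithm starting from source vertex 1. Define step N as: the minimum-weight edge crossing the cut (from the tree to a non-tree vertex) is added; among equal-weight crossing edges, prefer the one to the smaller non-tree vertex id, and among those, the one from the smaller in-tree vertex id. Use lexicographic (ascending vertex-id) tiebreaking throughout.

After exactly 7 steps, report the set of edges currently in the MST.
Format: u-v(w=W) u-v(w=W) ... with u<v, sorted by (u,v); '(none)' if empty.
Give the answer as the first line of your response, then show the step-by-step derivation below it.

0-3(w=5) 0-5(w=3) 1-4(w=3) 1-8(w=8) 2-7(w=3) 2-8(w=7) 3-8(w=7)

step 1: add edge 1-4 (w=3); MST = {1-4(w=3)}
step 2: add edge 1-8 (w=8); MST = {1-4(w=3) 1-8(w=8)}
step 3: add edge 2-8 (w=7); MST = {1-4(w=3) 1-8(w=8) 2-8(w=7)}
step 4: add edge 2-7 (w=3); MST = {1-4(w=3) 1-8(w=8) 2-7(w=3) 2-8(w=7)}
step 5: add edge 3-8 (w=7); MST = {1-4(w=3) 1-8(w=8) 2-7(w=3) 2-8(w=7) 3-8(w=7)}
step 6: add edge 0-3 (w=5); MST = {0-3(w=5) 1-4(w=3) 1-8(w=8) 2-7(w=3) 2-8(w=7) 3-8(w=7)}
step 7: add edge 0-5 (w=3); MST = {0-3(w=5) 0-5(w=3) 1-4(w=3) 1-8(w=8) 2-7(w=3) 2-8(w=7) 3-8(w=7)}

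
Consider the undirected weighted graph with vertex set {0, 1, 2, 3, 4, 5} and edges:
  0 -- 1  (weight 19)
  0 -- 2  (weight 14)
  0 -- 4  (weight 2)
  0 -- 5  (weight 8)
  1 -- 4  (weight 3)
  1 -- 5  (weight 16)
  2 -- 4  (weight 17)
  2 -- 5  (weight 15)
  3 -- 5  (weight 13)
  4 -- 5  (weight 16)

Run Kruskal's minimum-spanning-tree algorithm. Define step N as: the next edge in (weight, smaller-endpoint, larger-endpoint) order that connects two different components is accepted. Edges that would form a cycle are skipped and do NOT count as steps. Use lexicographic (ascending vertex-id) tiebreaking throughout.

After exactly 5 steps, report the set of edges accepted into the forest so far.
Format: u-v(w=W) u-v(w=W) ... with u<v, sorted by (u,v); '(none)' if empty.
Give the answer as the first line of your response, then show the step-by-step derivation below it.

0-2(w=14) 0-4(w=2) 0-5(w=8) 1-4(w=3) 3-5(w=13)

step 1: add edge 0-4 (w=2); MST = {0-4(w=2)}
step 2: add edge 1-4 (w=3); MST = {0-4(w=2) 1-4(w=3)}
step 3: add edge 0-5 (w=8); MST = {0-4(w=2) 0-5(w=8) 1-4(w=3)}
step 4: add edge 3-5 (w=13); MST = {0-4(w=2) 0-5(w=8) 1-4(w=3) 3-5(w=13)}
step 5: add edge 0-2 (w=14); MST = {0-2(w=14) 0-4(w=2) 0-5(w=8) 1-4(w=3) 3-5(w=13)}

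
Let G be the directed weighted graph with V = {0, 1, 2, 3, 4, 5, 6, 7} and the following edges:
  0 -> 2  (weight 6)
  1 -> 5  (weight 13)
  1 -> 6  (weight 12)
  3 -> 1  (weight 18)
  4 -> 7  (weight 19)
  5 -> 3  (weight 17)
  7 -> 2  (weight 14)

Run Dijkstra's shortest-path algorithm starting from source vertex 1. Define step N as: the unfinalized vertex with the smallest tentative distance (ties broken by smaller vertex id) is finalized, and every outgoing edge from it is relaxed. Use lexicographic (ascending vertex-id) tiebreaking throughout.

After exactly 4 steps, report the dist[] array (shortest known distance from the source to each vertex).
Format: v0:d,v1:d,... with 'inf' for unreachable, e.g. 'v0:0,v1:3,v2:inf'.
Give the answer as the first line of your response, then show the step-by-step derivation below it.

v0:inf,v1:0,v2:inf,v3:30,v4:inf,v5:13,v6:12,v7:inf

step 1: dist = v0:inf,v1:0,v2:inf,v3:inf,v4:inf,v5:13,v6:12,v7:inf
step 2: dist = v0:inf,v1:0,v2:inf,v3:inf,v4:inf,v5:13,v6:12,v7:inf
step 3: dist = v0:inf,v1:0,v2:inf,v3:30,v4:inf,v5:13,v6:12,v7:inf
step 4: dist = v0:inf,v1:0,v2:inf,v3:30,v4:inf,v5:13,v6:12,v7:inf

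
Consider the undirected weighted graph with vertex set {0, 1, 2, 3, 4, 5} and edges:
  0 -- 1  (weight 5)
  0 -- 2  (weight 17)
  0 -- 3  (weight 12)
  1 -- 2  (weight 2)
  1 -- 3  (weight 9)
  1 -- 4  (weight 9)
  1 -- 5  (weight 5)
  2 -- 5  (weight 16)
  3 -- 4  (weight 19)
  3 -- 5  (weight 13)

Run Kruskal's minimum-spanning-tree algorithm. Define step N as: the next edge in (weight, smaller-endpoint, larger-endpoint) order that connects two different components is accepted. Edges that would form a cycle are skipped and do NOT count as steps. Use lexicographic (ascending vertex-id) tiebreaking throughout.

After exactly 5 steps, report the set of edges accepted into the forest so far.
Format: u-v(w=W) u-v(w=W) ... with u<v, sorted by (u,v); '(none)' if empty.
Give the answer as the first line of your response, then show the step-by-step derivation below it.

0-1(w=5) 1-2(w=2) 1-3(w=9) 1-4(w=9) 1-5(w=5)

step 1: add edge 1-2 (w=2); MST = {1-2(w=2)}
step 2: add edge 0-1 (w=5); MST = {0-1(w=5) 1-2(w=2)}
step 3: add edge 1-5 (w=5); MST = {0-1(w=5) 1-2(w=2) 1-5(w=5)}
step 4: add edge 1-3 (w=9); MST = {0-1(w=5) 1-2(w=2) 1-3(w=9) 1-5(w=5)}
step 5: add edge 1-4 (w=9); MST = {0-1(w=5) 1-2(w=2) 1-3(w=9) 1-4(w=9) 1-5(w=5)}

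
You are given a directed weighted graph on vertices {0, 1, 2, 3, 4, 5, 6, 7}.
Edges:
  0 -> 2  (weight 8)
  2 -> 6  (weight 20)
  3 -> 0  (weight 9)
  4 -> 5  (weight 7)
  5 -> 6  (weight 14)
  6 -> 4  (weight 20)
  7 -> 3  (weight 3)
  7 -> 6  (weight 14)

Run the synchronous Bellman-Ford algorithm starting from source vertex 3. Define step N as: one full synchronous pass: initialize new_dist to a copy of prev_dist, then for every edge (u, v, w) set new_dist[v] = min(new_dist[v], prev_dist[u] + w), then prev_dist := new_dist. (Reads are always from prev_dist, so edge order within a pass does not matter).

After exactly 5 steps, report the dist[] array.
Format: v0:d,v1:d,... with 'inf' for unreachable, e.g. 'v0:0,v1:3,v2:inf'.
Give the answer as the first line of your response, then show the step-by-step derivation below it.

v0:9,v1:inf,v2:17,v3:0,v4:57,v5:64,v6:37,v7:inf

step 1: dist = v0:9,v1:inf,v2:inf,v3:0,v4:inf,v5:inf,v6:inf,v7:inf
step 2: dist = v0:9,v1:inf,v2:17,v3:0,v4:inf,v5:inf,v6:inf,v7:inf
step 3: dist = v0:9,v1:inf,v2:17,v3:0,v4:inf,v5:inf,v6:37,v7:inf
step 4: dist = v0:9,v1:inf,v2:17,v3:0,v4:57,v5:inf,v6:37,v7:inf
step 5: dist = v0:9,v1:inf,v2:17,v3:0,v4:57,v5:64,v6:37,v7:inf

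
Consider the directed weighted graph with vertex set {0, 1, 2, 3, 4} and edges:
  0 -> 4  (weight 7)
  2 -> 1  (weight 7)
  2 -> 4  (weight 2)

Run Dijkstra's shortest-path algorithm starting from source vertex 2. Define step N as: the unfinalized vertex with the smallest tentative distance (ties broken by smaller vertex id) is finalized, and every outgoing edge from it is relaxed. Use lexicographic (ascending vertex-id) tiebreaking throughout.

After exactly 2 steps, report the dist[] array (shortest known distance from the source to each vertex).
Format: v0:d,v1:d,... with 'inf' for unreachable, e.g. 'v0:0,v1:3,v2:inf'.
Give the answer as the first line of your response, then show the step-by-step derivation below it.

v0:inf,v1:7,v2:0,v3:inf,v4:2

step 1: dist = v0:inf,v1:7,v2:0,v3:inf,v4:2
step 2: dist = v0:inf,v1:7,v2:0,v3:inf,v4:2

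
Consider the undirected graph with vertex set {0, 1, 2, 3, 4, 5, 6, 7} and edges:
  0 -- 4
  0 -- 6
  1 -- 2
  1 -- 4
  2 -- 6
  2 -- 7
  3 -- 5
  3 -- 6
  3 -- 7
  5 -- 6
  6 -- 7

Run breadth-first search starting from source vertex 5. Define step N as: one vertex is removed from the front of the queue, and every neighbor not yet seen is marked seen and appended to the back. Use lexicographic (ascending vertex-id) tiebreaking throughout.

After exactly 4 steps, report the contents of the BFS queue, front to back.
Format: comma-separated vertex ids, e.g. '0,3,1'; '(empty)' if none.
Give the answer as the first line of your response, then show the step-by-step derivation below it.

0,2

step 1: dequeue 5; queue=[3,6]; order=5
step 2: dequeue 3; queue=[6,7]; order=5,3
step 3: dequeue 6; queue=[7,0,2]; order=5,3,6
step 4: dequeue 7; queue=[0,2]; order=5,3,6,7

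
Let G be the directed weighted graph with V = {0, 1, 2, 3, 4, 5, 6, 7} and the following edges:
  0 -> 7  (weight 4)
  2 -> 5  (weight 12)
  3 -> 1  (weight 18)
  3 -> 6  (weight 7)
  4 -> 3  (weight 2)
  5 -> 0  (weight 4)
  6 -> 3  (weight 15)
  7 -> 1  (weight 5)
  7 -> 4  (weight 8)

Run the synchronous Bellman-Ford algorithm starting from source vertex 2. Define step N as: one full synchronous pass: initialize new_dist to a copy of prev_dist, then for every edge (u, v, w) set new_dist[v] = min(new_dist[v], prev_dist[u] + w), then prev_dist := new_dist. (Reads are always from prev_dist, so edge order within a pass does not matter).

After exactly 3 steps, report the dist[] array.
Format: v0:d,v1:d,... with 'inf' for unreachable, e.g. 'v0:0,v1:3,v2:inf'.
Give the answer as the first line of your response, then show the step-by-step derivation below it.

v0:16,v1:inf,v2:0,v3:inf,v4:inf,v5:12,v6:inf,v7:20

step 1: dist = v0:inf,v1:inf,v2:0,v3:inf,v4:inf,v5:12,v6:inf,v7:inf
step 2: dist = v0:16,v1:inf,v2:0,v3:inf,v4:inf,v5:12,v6:inf,v7:inf
step 3: dist = v0:16,v1:inf,v2:0,v3:inf,v4:inf,v5:12,v6:inf,v7:20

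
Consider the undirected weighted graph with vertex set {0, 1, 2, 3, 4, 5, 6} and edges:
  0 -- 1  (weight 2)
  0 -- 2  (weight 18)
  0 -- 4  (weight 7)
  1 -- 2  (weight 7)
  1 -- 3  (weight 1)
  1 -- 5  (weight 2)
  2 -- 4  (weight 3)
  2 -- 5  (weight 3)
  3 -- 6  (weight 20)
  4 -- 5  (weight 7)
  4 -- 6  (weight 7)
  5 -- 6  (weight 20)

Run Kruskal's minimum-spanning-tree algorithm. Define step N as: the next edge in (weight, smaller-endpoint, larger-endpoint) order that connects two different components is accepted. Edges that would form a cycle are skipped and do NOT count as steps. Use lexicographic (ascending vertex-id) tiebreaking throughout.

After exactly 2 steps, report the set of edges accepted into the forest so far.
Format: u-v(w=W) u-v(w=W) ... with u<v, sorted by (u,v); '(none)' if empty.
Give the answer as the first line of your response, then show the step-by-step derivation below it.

0-1(w=2) 1-3(w=1)

step 1: add edge 1-3 (w=1); MST = {1-3(w=1)}
step 2: add edge 0-1 (w=2); MST = {0-1(w=2) 1-3(w=1)}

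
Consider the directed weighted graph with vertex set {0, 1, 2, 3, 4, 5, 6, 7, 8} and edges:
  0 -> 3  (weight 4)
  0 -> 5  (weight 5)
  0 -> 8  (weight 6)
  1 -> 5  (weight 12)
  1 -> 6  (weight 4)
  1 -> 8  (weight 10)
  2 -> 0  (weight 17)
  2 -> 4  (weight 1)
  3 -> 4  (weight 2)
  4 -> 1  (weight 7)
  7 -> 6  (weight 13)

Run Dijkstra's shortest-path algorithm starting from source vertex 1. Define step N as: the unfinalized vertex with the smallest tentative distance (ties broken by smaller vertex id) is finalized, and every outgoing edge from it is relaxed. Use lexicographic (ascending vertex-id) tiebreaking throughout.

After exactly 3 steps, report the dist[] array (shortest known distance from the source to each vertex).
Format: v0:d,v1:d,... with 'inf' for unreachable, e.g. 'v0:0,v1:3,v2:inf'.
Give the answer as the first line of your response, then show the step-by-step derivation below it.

v0:inf,v1:0,v2:inf,v3:inf,v4:inf,v5:12,v6:4,v7:inf,v8:10

step 1: dist = v0:inf,v1:0,v2:inf,v3:inf,v4:inf,v5:12,v6:4,v7:inf,v8:10
step 2: dist = v0:inf,v1:0,v2:inf,v3:inf,v4:inf,v5:12,v6:4,v7:inf,v8:10
step 3: dist = v0:inf,v1:0,v2:inf,v3:inf,v4:inf,v5:12,v6:4,v7:inf,v8:10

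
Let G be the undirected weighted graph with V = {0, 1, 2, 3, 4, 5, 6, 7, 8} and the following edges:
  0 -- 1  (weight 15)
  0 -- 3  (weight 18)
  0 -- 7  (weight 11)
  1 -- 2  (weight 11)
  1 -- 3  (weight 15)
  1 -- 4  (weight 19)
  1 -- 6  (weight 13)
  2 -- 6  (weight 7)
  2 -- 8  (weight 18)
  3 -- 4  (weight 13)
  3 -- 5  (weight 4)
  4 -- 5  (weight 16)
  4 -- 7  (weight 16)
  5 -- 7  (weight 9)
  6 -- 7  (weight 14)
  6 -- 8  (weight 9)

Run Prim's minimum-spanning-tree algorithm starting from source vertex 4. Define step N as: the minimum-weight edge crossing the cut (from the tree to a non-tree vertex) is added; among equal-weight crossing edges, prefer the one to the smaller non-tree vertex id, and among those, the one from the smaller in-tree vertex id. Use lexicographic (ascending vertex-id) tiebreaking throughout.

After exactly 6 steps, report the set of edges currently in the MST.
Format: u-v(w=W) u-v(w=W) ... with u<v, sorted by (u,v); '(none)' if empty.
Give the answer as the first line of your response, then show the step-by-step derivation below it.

0-7(w=11) 2-6(w=7) 3-4(w=13) 3-5(w=4) 5-7(w=9) 6-7(w=14)

step 1: add edge 3-4 (w=13); MST = {3-4(w=13)}
step 2: add edge 3-5 (w=4); MST = {3-4(w=13) 3-5(w=4)}
step 3: add edge 5-7 (w=9); MST = {3-4(w=13) 3-5(w=4) 5-7(w=9)}
step 4: add edge 0-7 (w=11); MST = {0-7(w=11) 3-4(w=13) 3-5(w=4) 5-7(w=9)}
step 5: add edge 6-7 (w=14); MST = {0-7(w=11) 3-4(w=13) 3-5(w=4) 5-7(w=9) 6-7(w=14)}
step 6: add edge 2-6 (w=7); MST = {0-7(w=11) 2-6(w=7) 3-4(w=13) 3-5(w=4) 5-7(w=9) 6-7(w=14)}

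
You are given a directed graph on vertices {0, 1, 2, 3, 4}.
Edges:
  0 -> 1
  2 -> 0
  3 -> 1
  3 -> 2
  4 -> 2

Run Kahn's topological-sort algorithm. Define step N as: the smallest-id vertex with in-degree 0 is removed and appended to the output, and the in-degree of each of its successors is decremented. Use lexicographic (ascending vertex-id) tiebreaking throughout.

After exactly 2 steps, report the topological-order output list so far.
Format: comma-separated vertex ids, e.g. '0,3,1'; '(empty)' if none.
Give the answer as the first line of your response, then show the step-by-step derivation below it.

3,4

step 1: output 3; order=[3]; indeg=(1,1,1,0,0)
step 2: output 4; order=[3,4]; indeg=(1,1,0,0,0)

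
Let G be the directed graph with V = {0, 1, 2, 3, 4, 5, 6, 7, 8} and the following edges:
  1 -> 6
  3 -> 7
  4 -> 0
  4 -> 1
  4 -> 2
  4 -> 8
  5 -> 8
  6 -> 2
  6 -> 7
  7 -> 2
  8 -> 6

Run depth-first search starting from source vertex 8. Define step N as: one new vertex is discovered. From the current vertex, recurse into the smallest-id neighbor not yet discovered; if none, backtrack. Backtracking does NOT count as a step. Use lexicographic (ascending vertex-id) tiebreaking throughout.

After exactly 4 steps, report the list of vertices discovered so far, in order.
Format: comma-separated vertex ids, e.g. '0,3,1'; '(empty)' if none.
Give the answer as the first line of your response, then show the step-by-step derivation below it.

8,6,2,7

step 1: discover 8; path=8; order=8
step 2: discover 6; path=8>6; order=8,6
step 3: discover 2; path=8>6>2; order=8,6,2
step 4: discover 7; path=8>6>7; order=8,6,2,7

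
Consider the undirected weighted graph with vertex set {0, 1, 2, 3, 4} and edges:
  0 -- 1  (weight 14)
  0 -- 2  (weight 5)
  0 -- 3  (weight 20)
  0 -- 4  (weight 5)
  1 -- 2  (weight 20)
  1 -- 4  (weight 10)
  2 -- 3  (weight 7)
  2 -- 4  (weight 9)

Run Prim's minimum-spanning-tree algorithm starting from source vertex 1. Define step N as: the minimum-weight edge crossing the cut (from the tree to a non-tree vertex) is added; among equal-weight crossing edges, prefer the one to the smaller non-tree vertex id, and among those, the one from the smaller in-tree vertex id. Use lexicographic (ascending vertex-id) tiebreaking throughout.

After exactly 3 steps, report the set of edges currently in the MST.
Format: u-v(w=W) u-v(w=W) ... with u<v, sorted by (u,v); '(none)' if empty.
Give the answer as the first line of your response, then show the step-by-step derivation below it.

0-2(w=5) 0-4(w=5) 1-4(w=10)

step 1: add edge 1-4 (w=10); MST = {1-4(w=10)}
step 2: add edge 0-4 (w=5); MST = {0-4(w=5) 1-4(w=10)}
step 3: add edge 0-2 (w=5); MST = {0-2(w=5) 0-4(w=5) 1-4(w=10)}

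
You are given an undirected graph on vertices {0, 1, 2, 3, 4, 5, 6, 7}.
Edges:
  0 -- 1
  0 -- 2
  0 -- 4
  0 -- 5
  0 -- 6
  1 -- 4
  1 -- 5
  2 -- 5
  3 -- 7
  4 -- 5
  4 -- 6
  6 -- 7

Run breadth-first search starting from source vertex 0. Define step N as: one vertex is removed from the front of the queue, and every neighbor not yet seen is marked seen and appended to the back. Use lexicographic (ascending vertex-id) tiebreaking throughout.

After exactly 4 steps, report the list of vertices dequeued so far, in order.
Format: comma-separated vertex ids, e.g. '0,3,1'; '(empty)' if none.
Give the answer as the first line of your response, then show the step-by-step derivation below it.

0,1,2,4

step 1: dequeue 0; queue=[1,2,4,5,6]; order=0
step 2: dequeue 1; queue=[2,4,5,6]; order=0,1
step 3: dequeue 2; queue=[4,5,6]; order=0,1,2
step 4: dequeue 4; queue=[5,6]; order=0,1,2,4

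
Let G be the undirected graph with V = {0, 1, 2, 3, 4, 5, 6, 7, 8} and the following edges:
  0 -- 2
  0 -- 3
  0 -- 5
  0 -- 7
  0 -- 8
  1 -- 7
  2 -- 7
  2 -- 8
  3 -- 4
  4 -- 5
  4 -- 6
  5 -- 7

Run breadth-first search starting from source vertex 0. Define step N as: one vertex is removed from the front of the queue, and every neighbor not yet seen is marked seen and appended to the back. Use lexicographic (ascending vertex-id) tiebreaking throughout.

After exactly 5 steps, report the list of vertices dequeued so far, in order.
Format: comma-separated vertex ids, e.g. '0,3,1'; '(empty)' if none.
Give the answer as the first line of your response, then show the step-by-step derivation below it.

0,2,3,5,7

step 1: dequeue 0; queue=[2,3,5,7,8]; order=0
step 2: dequeue 2; queue=[3,5,7,8]; order=0,2
step 3: dequeue 3; queue=[5,7,8,4]; order=0,2,3
step 4: dequeue 5; queue=[7,8,4]; order=0,2,3,5
step 5: dequeue 7; queue=[8,4,1]; order=0,2,3,5,7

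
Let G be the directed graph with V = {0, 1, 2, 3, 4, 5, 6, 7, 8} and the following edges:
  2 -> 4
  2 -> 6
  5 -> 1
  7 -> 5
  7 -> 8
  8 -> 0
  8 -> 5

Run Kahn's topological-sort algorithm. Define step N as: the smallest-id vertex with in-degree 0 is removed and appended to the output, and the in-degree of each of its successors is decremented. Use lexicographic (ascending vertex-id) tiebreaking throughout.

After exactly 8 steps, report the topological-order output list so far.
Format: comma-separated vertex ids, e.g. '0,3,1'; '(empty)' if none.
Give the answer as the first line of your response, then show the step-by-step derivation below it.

2,3,4,6,7,8,0,5

step 1: output 2; order=[2]; indeg=(1,1,0,0,0,2,0,0,1)
step 2: output 3; order=[2,3]; indeg=(1,1,0,0,0,2,0,0,1)
step 3: output 4; order=[2,3,4]; indeg=(1,1,0,0,0,2,0,0,1)
step 4: output 6; order=[2,3,4,6]; indeg=(1,1,0,0,0,2,0,0,1)
step 5: output 7; order=[2,3,4,6,7]; indeg=(1,1,0,0,0,1,0,0,0)
step 6: output 8; order=[2,3,4,6,7,8]; indeg=(0,1,0,0,0,0,0,0,0)
step 7: output 0; order=[2,3,4,6,7,8,0]; indeg=(0,1,0,0,0,0,0,0,0)
step 8: output 5; order=[2,3,4,6,7,8,0,5]; indeg=(0,0,0,0,0,0,0,0,0)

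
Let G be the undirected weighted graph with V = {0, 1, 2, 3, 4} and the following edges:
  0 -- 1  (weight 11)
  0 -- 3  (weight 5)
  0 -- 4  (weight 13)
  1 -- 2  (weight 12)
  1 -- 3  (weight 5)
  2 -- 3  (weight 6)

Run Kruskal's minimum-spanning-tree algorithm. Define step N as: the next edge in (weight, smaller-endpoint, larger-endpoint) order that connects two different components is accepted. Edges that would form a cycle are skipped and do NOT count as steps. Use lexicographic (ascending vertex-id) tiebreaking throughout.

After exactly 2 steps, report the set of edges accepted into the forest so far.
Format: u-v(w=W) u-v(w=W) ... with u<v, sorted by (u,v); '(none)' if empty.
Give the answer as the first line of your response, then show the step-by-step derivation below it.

0-3(w=5) 1-3(w=5)

step 1: add edge 0-3 (w=5); MST = {0-3(w=5)}
step 2: add edge 1-3 (w=5); MST = {0-3(w=5) 1-3(w=5)}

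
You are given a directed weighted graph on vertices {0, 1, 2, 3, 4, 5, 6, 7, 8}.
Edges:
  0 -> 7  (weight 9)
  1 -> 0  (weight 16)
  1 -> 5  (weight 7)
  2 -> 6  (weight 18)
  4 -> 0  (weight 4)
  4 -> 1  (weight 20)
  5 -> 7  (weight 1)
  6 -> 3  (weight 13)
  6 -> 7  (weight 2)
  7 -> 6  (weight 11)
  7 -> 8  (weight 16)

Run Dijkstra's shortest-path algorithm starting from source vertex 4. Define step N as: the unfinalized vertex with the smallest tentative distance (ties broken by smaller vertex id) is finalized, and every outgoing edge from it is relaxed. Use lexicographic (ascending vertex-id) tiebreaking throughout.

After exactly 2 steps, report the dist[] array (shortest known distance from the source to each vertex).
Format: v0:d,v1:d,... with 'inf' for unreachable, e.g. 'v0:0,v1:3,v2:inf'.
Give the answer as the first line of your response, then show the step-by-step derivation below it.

v0:4,v1:20,v2:inf,v3:inf,v4:0,v5:inf,v6:inf,v7:13,v8:inf

step 1: dist = v0:4,v1:20,v2:inf,v3:inf,v4:0,v5:inf,v6:inf,v7:inf,v8:inf
step 2: dist = v0:4,v1:20,v2:inf,v3:inf,v4:0,v5:inf,v6:inf,v7:13,v8:inf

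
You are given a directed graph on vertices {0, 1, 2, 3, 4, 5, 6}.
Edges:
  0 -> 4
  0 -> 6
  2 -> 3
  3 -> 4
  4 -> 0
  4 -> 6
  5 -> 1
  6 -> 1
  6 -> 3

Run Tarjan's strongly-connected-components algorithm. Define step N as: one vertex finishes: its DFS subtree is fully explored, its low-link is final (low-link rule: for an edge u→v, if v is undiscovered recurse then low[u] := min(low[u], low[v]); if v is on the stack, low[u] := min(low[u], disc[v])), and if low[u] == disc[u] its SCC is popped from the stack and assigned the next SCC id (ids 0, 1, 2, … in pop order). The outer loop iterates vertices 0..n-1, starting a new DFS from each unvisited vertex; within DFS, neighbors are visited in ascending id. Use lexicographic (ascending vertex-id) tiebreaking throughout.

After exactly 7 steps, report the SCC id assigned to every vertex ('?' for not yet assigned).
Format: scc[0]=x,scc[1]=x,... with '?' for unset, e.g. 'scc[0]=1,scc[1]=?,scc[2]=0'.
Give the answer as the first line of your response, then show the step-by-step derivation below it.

scc[0]=1,scc[1]=0,scc[2]=2,scc[3]=1,scc[4]=1,scc[5]=3,scc[6]=1

step 1: low=(low[0]=0,low[1]=3,low[2]=?,low[3]=?,low[4]=0,low[5]=?,low[6]=2); scc=(scc[0]=?,scc[1]=0,scc[2]=?,scc[3]=?,scc[4]=?,scc[5]=?,scc[6]=?)
step 2: low=(low[0]=0,low[1]=3,low[2]=?,low[3]=1,low[4]=0,low[5]=?,low[6]=2); scc=(scc[0]=?,scc[1]=0,scc[2]=?,scc[3]=?,scc[4]=?,scc[5]=?,scc[6]=?)
step 3: low=(low[0]=0,low[1]=3,low[2]=?,low[3]=1,low[4]=0,low[5]=?,low[6]=1); scc=(scc[0]=?,scc[1]=0,scc[2]=?,scc[3]=?,scc[4]=?,scc[5]=?,scc[6]=?)
step 4: low=(low[0]=0,low[1]=3,low[2]=?,low[3]=1,low[4]=0,low[5]=?,low[6]=1); scc=(scc[0]=?,scc[1]=0,scc[2]=?,scc[3]=?,scc[4]=?,scc[5]=?,scc[6]=?)
step 5: low=(low[0]=0,low[1]=3,low[2]=?,low[3]=1,low[4]=0,low[5]=?,low[6]=1); scc=(scc[0]=1,scc[1]=0,scc[2]=?,scc[3]=1,scc[4]=1,scc[5]=?,scc[6]=1)
step 6: low=(low[0]=0,low[1]=3,low[2]=5,low[3]=1,low[4]=0,low[5]=?,low[6]=1); scc=(scc[0]=1,scc[1]=0,scc[2]=2,scc[3]=1,scc[4]=1,scc[5]=?,scc[6]=1)
step 7: low=(low[0]=0,low[1]=3,low[2]=5,low[3]=1,low[4]=0,low[5]=6,low[6]=1); scc=(scc[0]=1,scc[1]=0,scc[2]=2,scc[3]=1,scc[4]=1,scc[5]=3,scc[6]=1)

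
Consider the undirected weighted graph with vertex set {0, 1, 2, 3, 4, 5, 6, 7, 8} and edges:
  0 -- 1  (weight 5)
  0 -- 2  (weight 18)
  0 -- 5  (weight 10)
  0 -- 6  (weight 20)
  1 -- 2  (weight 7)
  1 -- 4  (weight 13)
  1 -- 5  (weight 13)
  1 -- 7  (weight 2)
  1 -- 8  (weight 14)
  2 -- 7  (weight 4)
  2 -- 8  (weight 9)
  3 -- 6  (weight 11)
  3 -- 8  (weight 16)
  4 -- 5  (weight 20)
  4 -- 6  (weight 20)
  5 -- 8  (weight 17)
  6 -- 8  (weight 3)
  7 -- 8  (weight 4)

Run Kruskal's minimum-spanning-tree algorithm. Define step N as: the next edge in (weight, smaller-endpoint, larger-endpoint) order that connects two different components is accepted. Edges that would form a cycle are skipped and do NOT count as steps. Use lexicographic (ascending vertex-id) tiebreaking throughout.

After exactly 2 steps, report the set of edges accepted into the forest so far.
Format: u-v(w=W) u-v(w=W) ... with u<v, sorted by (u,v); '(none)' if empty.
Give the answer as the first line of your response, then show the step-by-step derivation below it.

1-7(w=2) 6-8(w=3)

step 1: add edge 1-7 (w=2); MST = {1-7(w=2)}
step 2: add edge 6-8 (w=3); MST = {1-7(w=2) 6-8(w=3)}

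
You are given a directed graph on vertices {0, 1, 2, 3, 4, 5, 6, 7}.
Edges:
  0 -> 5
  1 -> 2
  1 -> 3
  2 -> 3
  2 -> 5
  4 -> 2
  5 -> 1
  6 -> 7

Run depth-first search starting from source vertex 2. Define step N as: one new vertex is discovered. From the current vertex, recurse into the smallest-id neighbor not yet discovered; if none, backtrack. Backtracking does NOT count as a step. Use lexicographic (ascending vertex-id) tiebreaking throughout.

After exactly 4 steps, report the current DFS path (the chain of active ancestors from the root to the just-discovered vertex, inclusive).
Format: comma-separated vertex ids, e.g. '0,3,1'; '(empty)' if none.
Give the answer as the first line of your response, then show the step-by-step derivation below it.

2,5,1

step 1: discover 2; path=2; order=2
step 2: discover 3; path=2>3; order=2,3
step 3: discover 5; path=2>5; order=2,3,5
step 4: discover 1; path=2>5>1; order=2,3,5,1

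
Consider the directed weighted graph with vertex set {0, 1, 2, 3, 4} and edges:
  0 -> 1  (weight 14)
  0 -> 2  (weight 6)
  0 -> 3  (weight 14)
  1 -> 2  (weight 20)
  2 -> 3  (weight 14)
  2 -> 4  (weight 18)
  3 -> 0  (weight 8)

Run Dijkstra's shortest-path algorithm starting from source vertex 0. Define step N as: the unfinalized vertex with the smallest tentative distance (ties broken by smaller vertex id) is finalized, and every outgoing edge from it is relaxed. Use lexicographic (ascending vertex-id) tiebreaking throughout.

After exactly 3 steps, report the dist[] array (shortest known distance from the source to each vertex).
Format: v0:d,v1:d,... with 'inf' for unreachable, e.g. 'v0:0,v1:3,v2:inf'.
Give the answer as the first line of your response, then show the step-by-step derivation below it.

v0:0,v1:14,v2:6,v3:14,v4:24

step 1: dist = v0:0,v1:14,v2:6,v3:14,v4:inf
step 2: dist = v0:0,v1:14,v2:6,v3:14,v4:24
step 3: dist = v0:0,v1:14,v2:6,v3:14,v4:24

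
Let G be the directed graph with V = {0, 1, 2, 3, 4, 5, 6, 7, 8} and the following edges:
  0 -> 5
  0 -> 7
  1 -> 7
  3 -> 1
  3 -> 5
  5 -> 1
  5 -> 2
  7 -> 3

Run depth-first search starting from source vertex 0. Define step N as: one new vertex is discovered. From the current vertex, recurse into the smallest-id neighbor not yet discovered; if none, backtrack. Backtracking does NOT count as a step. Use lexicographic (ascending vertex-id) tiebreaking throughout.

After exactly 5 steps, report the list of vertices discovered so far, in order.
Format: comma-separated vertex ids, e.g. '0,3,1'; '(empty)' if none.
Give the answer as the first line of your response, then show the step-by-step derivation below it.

0,5,1,7,3

step 1: discover 0; path=0; order=0
step 2: discover 5; path=0>5; order=0,5
step 3: discover 1; path=0>5>1; order=0,5,1
step 4: discover 7; path=0>5>1>7; order=0,5,1,7
step 5: discover 3; path=0>5>1>7>3; order=0,5,1,7,3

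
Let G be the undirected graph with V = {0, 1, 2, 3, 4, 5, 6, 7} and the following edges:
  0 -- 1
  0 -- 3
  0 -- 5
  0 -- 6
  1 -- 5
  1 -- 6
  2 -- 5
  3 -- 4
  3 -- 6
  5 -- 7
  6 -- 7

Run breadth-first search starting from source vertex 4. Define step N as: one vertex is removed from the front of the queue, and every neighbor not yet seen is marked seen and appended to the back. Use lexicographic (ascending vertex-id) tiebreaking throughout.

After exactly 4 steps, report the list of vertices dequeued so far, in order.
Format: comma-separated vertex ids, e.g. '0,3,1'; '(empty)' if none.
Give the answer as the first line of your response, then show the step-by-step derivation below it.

4,3,0,6

step 1: dequeue 4; queue=[3]; order=4
step 2: dequeue 3; queue=[0,6]; order=4,3
step 3: dequeue 0; queue=[6,1,5]; order=4,3,0
step 4: dequeue 6; queue=[1,5,7]; order=4,3,0,6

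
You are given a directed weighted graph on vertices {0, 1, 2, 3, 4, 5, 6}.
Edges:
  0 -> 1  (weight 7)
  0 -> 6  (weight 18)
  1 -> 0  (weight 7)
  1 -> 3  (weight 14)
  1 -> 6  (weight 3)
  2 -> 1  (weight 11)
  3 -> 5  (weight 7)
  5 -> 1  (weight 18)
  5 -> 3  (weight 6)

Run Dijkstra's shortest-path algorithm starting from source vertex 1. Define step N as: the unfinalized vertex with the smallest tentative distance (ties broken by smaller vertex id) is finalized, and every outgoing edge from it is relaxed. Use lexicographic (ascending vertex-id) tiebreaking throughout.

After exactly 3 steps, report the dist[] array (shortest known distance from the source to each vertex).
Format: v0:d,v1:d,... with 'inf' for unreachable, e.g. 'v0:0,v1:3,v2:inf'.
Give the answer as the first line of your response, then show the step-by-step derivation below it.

v0:7,v1:0,v2:inf,v3:14,v4:inf,v5:inf,v6:3

step 1: dist = v0:7,v1:0,v2:inf,v3:14,v4:inf,v5:inf,v6:3
step 2: dist = v0:7,v1:0,v2:inf,v3:14,v4:inf,v5:inf,v6:3
step 3: dist = v0:7,v1:0,v2:inf,v3:14,v4:inf,v5:inf,v6:3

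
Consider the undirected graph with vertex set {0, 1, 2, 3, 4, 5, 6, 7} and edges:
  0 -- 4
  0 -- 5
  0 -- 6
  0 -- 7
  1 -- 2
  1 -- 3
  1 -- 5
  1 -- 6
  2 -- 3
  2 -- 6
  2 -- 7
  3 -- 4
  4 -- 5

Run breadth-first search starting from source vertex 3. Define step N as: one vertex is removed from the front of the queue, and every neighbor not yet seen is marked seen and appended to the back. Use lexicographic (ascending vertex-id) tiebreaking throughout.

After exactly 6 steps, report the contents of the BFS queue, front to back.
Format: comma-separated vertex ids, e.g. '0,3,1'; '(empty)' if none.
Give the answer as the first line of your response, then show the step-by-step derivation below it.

7,0

step 1: dequeue 3; queue=[1,2,4]; order=3
step 2: dequeue 1; queue=[2,4,5,6]; order=3,1
step 3: dequeue 2; queue=[4,5,6,7]; order=3,1,2
step 4: dequeue 4; queue=[5,6,7,0]; order=3,1,2,4
step 5: dequeue 5; queue=[6,7,0]; order=3,1,2,4,5
step 6: dequeue 6; queue=[7,0]; order=3,1,2,4,5,6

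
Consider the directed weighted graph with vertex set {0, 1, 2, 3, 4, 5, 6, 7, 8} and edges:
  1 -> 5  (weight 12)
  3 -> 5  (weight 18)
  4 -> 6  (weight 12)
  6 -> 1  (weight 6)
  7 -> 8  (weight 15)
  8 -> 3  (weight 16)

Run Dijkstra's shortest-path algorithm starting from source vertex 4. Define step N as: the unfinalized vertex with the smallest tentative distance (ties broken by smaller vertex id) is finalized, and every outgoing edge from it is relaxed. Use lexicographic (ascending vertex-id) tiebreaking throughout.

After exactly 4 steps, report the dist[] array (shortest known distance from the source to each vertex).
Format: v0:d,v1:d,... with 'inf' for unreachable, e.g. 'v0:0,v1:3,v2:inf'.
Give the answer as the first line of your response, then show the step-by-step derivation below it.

v0:inf,v1:18,v2:inf,v3:inf,v4:0,v5:30,v6:12,v7:inf,v8:inf

step 1: dist = v0:inf,v1:inf,v2:inf,v3:inf,v4:0,v5:inf,v6:12,v7:inf,v8:inf
step 2: dist = v0:inf,v1:18,v2:inf,v3:inf,v4:0,v5:inf,v6:12,v7:inf,v8:inf
step 3: dist = v0:inf,v1:18,v2:inf,v3:inf,v4:0,v5:30,v6:12,v7:inf,v8:inf
step 4: dist = v0:inf,v1:18,v2:inf,v3:inf,v4:0,v5:30,v6:12,v7:inf,v8:inf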